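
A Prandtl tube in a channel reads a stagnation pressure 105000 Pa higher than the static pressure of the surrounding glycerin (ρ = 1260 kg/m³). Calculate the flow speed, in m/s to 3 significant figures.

v = 12.9 m/s

At the stagnation point the flow is brought to rest, so Bernoulli gives P_stag − P_static = ½ρv².
v = √(2ΔP/ρ) = √(2·105000/1260) = 12.9 m/s.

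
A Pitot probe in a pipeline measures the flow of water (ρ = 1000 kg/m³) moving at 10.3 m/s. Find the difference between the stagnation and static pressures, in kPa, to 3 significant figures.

ΔP ≈ 53.0 kPa

At the stagnation point the flow is brought to rest, so Bernoulli gives P_stag − P_static = ½ρv².
ΔP = ½·1000·10.3² = 53000 Pa.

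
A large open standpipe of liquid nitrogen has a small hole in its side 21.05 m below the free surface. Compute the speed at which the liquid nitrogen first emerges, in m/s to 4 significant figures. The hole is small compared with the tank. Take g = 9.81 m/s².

Torricelli's result v = √(2gh) gives v = √(2·9.81·21.05) = 20.32 m/s.

20.32 m/s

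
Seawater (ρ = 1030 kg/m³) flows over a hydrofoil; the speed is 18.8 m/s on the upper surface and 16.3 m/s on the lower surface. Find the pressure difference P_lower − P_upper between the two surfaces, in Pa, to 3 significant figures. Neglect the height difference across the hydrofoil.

ΔP ≈ 45200 Pa

With negligible Δh, P + ½ρv² is constant, so P_low − P_up = ½ρ(v_up² − v_low²).
ΔP = ½·1030·(18.8² − 16.3²) = 45200 Pa.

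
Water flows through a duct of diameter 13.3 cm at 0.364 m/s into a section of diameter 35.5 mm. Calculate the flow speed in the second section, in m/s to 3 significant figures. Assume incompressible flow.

The volume flow rate is constant, so v₂ = (A₁/A₂)v₁ = (139/9.90)·0.364 = 5.11 m/s.

v₂ ≈ 5.11 m/s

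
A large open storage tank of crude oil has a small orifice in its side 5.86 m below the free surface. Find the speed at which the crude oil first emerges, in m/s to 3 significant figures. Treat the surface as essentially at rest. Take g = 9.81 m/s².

v ≈ 10.7 m/s

Torricelli's result v = √(2gh) gives v = √(2·9.81·5.86) = 10.7 m/s.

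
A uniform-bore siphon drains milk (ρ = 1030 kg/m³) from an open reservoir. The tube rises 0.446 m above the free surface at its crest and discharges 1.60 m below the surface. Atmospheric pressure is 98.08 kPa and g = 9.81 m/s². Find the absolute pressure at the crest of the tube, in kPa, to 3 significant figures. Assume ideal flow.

The outlet speed comes from Torricelli: v = √(2g·1.60) = 5.60 m/s.
The bore is uniform, so the speed at the crest is the same v. Bernoulli surface→crest: P_atm = P_top + ½ρv² + ρg·h_top.
P_top = 98080 − ½·1030·5.60² − 1030·9.81·0.446 = 77400 Pa.

P_top = 77.4 kPa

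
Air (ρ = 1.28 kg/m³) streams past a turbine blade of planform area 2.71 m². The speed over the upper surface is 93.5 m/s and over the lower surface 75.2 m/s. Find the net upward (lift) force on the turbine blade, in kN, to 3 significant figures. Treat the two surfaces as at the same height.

From P + ½ρv² = const at equal height, P_low − P_up = ½ρ(v_up² − v_low²).
ΔP = ½·1.28·(93.5² − 75.2²) = 1980 Pa.
Lift = ΔP · A = 1980 × 2.71 = 5350 N.

F ≈ 5.35 kN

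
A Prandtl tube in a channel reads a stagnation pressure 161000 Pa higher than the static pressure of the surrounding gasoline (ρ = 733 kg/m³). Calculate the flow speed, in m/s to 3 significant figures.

v ≈ 21.0 m/s

The dynamic pressure equals the rise in static pressure at the stagnation point: ΔP = ½ρv².
v = √(2ΔP/ρ) = √(2·161000/733) = 21.0 m/s.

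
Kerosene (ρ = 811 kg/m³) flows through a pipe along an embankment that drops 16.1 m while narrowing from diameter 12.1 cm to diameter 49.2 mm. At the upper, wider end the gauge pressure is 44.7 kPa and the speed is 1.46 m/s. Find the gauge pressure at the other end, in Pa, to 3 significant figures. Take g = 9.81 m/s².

The volume flow rate is constant, so v₂ = (A₁/A₂)v₁ = (115/19.0)·1.46 = 8.83 m/s.
Applying Bernoulli between the two ends and solving for P₂: P₂ = P₁ + ½ρ(v₁² − v₂²) − ρgΔh.
P₂ = 44700 + ½·811·(1.46² − 8.83²) − 811·9.81·(−16.1) = 44700 + (-30800) − (-128000) = 142000 Pa.

P₂ ≈ 142000 Pa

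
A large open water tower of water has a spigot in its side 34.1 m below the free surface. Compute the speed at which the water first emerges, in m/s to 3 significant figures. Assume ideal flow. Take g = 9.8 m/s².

Bernoulli from surface to hole (P equal, v_surface ≈ 0): v = √(2gh) = √(2×9.8×34.1) = 25.9 m/s.

v ≈ 25.9 m/s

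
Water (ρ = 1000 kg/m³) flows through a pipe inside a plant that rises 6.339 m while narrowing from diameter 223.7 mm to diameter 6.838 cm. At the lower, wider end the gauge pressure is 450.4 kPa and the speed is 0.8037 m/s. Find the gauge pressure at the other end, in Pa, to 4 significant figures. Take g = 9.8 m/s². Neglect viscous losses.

The volume flow rate is constant, so v₂ = (A₁/A₂)v₁ = (393.0/36.72)·0.8037 = 8.601 m/s.
Energy conservation along the streamline gives P₂ = P₁ − ½ρ(v₂² − v₁²) − ρg(h₂ − h₁).
P₂ = 450400 + ½·1000·(0.8037² − 8.601²) − 1000·9.8·(+6.339) = 450400 + (-36670) − (62120) = 351600 Pa.

P₂ ≈ 351600 Pa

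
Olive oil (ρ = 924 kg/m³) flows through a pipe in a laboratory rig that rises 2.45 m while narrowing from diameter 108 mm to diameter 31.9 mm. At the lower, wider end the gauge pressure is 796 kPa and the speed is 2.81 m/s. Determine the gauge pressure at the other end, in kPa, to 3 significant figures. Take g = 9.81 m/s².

298 kPa

By continuity, v₂ = v₁·A₁/A₂ = 2.81·(91.6/7.99) = 32.2 m/s.
Energy conservation along the streamline gives P₂ = P₁ − ½ρ(v₂² − v₁²) − ρg(h₂ − h₁).
P₂ = 796000 + ½·924·(2.81² − 32.2²) − 924·9.81·(+2.45) = 796000 + (-476000) − (22200) = 298000 Pa.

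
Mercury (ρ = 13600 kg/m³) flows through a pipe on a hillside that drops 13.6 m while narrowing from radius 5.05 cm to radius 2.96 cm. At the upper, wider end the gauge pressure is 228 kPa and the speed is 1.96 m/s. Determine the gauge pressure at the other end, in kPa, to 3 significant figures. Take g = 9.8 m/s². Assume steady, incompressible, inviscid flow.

1850 kPa

Mass conservation (A₁v₁ = A₂v₂) gives v₂ = 1.96 × 80.1/27.5 = 5.70 m/s.
Applying Bernoulli between the two ends and solving for P₂: P₂ = P₁ + ½ρ(v₁² − v₂²) − ρgΔh.
P₂ = 228000 + ½·13600·(1.96² − 5.70²) − 13600·9.8·(−13.6) = 228000 + (-195000) − (-1810000) = 1850000 Pa.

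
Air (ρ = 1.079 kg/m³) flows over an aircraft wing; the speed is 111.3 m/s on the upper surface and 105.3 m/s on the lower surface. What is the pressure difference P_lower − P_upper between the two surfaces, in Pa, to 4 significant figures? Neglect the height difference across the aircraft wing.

Bernoulli (same height): P_lower − P_upper = ½ρ(v_upper² − v_lower²).
ΔP = ½·1.079·(111.3² − 105.3²) = 701.1 Pa.

ΔP = 701.1 Pa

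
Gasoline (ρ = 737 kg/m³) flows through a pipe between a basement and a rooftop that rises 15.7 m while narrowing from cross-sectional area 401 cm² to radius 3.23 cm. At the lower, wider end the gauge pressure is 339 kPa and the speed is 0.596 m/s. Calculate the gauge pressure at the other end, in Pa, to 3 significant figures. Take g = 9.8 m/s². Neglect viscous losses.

Continuity gives A₁v₁ = A₂v₂, so v₂ = (401 cm²)/(32.8 cm²) × 0.596 m/s = 7.29 m/s.
Bernoulli: P₁ + ½ρv₁² + ρg h₁ = P₂ + ½ρv₂² + ρg h₂, so P₂ = P₁ + ½ρ(v₁² − v₂²) − ρg(h₂ − h₁).
P₂ = 339000 + ½·737·(0.596² − 7.29²) − 737·9.8·(+15.7) = 339000 + (-19500) − (113000) = 206000 Pa.

206000 Pa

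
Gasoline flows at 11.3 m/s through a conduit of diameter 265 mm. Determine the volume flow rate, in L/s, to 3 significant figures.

Q = 623 L/s

Q = A·v = 0.0552 m² × 11.3 m/s = 0.623 m³/s.
Converting: 0.623 m³/s × 1000 = 623 L/s.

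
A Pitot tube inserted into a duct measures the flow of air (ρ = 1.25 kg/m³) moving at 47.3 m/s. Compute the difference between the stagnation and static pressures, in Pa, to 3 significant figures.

The dynamic pressure equals the rise in static pressure at the stagnation point: ΔP = ½ρv².
ΔP = ½·1.25·47.3² = 1400 Pa.

ΔP = 1400 Pa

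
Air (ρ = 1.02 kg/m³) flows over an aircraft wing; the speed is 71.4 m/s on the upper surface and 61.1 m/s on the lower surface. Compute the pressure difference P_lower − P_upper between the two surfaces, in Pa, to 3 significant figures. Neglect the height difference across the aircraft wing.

The pressure is lower where the speed is higher: ΔP = ½ρ(v_up² − v_low²).
ΔP = ½·1.02·(71.4² − 61.1²) = 696 Pa.

ΔP ≈ 696 Pa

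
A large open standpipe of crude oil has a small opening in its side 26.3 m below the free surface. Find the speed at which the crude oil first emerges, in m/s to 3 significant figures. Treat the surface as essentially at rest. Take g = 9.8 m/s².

Bernoulli from surface to hole (P equal, v_surface ≈ 0): v = √(2gh) = √(2×9.8×26.3) = 22.7 m/s.

v ≈ 22.7 m/s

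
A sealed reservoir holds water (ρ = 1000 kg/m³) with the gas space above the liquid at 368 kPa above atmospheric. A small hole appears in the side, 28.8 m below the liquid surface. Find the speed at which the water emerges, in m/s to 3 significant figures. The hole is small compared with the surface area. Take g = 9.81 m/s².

Take point 1 at the surface (v₁ ≈ 0) and point 2 at the hole (at atmospheric pressure). Bernoulli: P₁ + ρg h = P_atm + ½ρv₂².
With P₁ − P_atm = 368000 Pa, v₂ = √(2gh + 2ΔP/ρ) = √(2·9.81·28.8 + 2·368000/1000) = 36.1 m/s.

36.1 m/s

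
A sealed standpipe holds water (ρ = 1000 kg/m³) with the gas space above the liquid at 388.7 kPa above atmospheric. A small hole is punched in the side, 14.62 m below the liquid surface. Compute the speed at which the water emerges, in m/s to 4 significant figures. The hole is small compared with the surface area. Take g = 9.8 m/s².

Take point 1 at the surface (v₁ ≈ 0) and point 2 at the hole (at atmospheric pressure). Bernoulli: P₁ + ρg h = P_atm + ½ρv₂².
With P₁ − P_atm = 388700 Pa, v₂ = √(2gh + 2ΔP/ρ) = √(2·9.8·14.62 + 2·388700/1000) = 32.62 m/s.

32.62 m/s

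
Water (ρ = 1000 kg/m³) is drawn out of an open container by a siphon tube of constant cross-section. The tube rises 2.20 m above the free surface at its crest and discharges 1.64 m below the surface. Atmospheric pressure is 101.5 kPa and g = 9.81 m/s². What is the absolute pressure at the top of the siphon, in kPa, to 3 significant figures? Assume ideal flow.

P_top ≈ 63.8 kPa

Bernoulli surface→outlet gives ½v² = g·h_out, so v = √(2·9.81·1.64) = 5.67 m/s.
Continuity keeps v the same throughout the tube; from surface to crest, P_atm + 0 = P_top + ½ρv² + ρg·h_top.
P_top = 101500 − ½·1000·5.67² − 1000·9.81·2.20 = 63800 Pa.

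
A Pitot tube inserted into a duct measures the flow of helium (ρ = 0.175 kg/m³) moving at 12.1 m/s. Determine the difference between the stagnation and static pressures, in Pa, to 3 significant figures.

ΔP ≈ 12.8 Pa

At the stagnation point the flow is brought to rest, so Bernoulli gives P_stag − P_static = ½ρv².
ΔP = ½·0.175·12.1² = 12.8 Pa.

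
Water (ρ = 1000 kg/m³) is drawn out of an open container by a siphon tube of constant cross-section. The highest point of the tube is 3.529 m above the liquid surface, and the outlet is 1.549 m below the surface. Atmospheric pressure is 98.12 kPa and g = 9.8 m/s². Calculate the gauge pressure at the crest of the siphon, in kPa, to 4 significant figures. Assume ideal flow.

P_gauge = -49.76 kPa

From the surface to the outlet (both open to atmosphere, surface at rest): v = √(2g·h_out) = √(2·9.8·1.549) = 5.510 m/s.
The bore is uniform, so the speed at the crest is the same v. Bernoulli surface→crest: P_atm = P_top + ½ρv² + ρg·h_top.
P_top = 98120 − ½·1000·5.510² − 1000·9.8·3.529 = 48360 Pa. So P_gauge = P_top − P_atm = -49760 Pa.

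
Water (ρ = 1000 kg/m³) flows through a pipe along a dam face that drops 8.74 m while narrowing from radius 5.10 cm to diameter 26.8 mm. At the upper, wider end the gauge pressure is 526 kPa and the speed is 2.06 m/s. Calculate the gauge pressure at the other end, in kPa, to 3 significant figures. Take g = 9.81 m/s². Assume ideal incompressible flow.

Mass conservation (A₁v₁ = A₂v₂) gives v₂ = 2.06 × 81.7/5.64 = 29.8 m/s.
Applying Bernoulli between the two ends and solving for P₂: P₂ = P₁ + ½ρ(v₁² − v₂²) − ρgΔh.
P₂ = 526000 + ½·1000·(2.06² − 29.8²) − 1000·9.81·(−8.74) = 526000 + (-443000) − (-85700) = 169000 Pa.

169 kPa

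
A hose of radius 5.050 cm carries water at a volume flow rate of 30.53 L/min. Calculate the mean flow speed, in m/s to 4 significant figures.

v ≈ 0.06351 m/s

Q = 30.53 L/min = 0.0005088 m³/s.
v = Q/A = 0.0005088 / 0.008012 = 0.06351 m/s.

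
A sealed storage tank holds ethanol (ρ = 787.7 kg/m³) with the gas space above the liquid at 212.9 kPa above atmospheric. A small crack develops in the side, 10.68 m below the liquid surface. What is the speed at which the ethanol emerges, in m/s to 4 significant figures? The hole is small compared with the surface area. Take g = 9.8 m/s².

Take point 1 at the surface (v₁ ≈ 0) and point 2 at the hole (at atmospheric pressure). Bernoulli: P₁ + ρg h = P_atm + ½ρv₂².
With P₁ − P_atm = 212900 Pa, v₂ = √(2gh + 2ΔP/ρ) = √(2·9.8·10.68 + 2·212900/787.7) = 27.38 m/s.

v = 27.38 m/s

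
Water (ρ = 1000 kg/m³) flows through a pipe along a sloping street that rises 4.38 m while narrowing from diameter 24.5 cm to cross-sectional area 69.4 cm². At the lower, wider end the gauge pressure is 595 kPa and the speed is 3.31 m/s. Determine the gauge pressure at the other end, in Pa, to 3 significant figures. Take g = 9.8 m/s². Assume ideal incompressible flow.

Mass conservation (A₁v₁ = A₂v₂) gives v₂ = 3.31 × 471/69.4 = 22.5 m/s.
Energy conservation along the streamline gives P₂ = P₁ − ½ρ(v₂² − v₁²) − ρg(h₂ − h₁).
P₂ = 595000 + ½·1000·(3.31² − 22.5²) − 1000·9.8·(+4.38) = 595000 + (-247000) − (42900) = 305000 Pa.

P₂ ≈ 305000 Pa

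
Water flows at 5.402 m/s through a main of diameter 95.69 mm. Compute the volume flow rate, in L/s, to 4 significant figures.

38.85 L/s

Q = A·v = 0.007192 m² × 5.402 m/s = 0.03885 m³/s.
Converting: 0.03885 m³/s × 1000 = 38.85 L/s.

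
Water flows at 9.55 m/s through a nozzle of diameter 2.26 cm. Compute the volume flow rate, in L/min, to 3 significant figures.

Q ≈ 230 L/min

Q = A·v = 0.000401 m² × 9.55 m/s = 0.00383 m³/s.
Converting: 0.00383 m³/s × 60000 = 230 L/min.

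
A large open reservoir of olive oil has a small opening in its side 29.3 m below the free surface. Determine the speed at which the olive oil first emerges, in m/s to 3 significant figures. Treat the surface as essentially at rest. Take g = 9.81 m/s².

v ≈ 24.0 m/s

Bernoulli from surface to hole (P equal, v_surface ≈ 0): v = √(2gh) = √(2×9.81×29.3) = 24.0 m/s.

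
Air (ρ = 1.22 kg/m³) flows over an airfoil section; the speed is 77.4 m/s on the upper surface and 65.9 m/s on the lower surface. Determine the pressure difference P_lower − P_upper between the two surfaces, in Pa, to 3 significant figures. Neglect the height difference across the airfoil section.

Bernoulli (same height): P_lower − P_upper = ½ρ(v_upper² − v_lower²).
ΔP = ½·1.22·(77.4² − 65.9²) = 1010 Pa.

ΔP = 1010 Pa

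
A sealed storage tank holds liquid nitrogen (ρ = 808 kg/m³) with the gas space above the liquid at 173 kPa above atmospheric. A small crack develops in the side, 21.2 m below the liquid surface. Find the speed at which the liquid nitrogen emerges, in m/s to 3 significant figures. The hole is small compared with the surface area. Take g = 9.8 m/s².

Take point 1 at the surface (v₁ ≈ 0) and point 2 at the hole (at atmospheric pressure). Bernoulli: P₁ + ρg h = P_atm + ½ρv₂².
With P₁ − P_atm = 173000 Pa, v₂ = √(2gh + 2ΔP/ρ) = √(2·9.8·21.2 + 2·173000/808) = 29.0 m/s.

v ≈ 29.0 m/s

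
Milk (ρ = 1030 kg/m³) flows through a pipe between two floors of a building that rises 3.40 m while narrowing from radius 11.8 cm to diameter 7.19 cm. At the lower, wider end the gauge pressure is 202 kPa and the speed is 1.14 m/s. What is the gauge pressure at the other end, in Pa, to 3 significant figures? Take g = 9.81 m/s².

The volume flow rate is constant, so v₂ = (A₁/A₂)v₁ = (437/40.6)·1.14 = 12.3 m/s.
Energy conservation along the streamline gives P₂ = P₁ − ½ρ(v₂² − v₁²) − ρg(h₂ − h₁).
P₂ = 202000 + ½·1030·(1.14² − 12.3²) − 1030·9.81·(+3.40) = 202000 + (-77000) − (34400) = 90600 Pa.

90600 Pa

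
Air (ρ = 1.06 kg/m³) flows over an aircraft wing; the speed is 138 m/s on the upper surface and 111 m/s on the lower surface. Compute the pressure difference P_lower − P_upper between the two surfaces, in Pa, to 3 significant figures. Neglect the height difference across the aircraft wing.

With negligible Δh, P + ½ρv² is constant, so P_low − P_up = ½ρ(v_up² − v_low²).
ΔP = ½·1.06·(138² − 111²) = 3560 Pa.

3560 Pa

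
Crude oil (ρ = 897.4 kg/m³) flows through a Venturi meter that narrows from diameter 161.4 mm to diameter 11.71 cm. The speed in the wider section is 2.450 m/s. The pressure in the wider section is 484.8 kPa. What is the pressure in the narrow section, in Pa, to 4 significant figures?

The volume flow rate is constant, so v₂ = (A₁/A₂)v₁ = (204.6/107.7)·2.450 = 4.654 m/s.
With no height change, Bernoulli's equation is P₁ + ½ρv₁² = P₂ + ½ρv₂².
P₂ = P₁ − ½ρ(v₂² − v₁²) = 484800 − ½·897.4·(4.654² − 2.450²) = 484800 − 7027 = 477800 Pa.

P₂ ≈ 477800 Pa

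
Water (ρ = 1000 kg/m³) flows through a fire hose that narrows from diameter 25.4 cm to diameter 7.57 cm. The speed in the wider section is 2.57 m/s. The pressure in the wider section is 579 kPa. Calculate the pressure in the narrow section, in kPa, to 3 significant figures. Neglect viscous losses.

164 kPa

Continuity gives A₁v₁ = A₂v₂, so v₂ = (507 cm²)/(45.0 cm²) × 2.57 m/s = 28.9 m/s.
Along the horizontal streamline, P + ½ρv² is constant.
P₂ = P₁ − ½ρ(v₂² − v₁²) = 579000 − ½·1000·(28.9² − 2.57²) = 579000 − 415000 = 164000 Pa.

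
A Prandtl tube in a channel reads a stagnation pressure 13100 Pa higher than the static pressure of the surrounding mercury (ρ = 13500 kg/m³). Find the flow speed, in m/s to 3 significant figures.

Bernoulli between the free stream and the stagnation point: ½ρv² = P_stag − P_static.
v = √(2ΔP/ρ) = √(2·13100/13500) = 1.39 m/s.

v ≈ 1.39 m/s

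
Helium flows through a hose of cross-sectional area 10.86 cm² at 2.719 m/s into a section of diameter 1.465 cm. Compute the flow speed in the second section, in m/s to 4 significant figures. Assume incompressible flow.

17.52 m/s

The volume flow rate is constant, so v₂ = (A₁/A₂)v₁ = (10.86/1.686)·2.719 = 17.52 m/s.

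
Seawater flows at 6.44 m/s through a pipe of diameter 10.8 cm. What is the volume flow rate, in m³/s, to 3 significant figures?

Q = A·v = 0.00916 m² × 6.44 m/s = 0.0590 m³/s.

Q ≈ 0.0590 m³/s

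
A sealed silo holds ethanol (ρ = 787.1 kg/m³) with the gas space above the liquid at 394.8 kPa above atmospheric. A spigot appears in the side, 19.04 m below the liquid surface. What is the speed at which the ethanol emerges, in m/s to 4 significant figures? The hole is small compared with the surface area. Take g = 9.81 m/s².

Take point 1 at the surface (v₁ ≈ 0) and point 2 at the hole (at atmospheric pressure). Bernoulli: P₁ + ρg h = P_atm + ½ρv₂².
With P₁ − P_atm = 394800 Pa, v₂ = √(2gh + 2ΔP/ρ) = √(2·9.81·19.04 + 2·394800/787.1) = 37.10 m/s.

v ≈ 37.10 m/s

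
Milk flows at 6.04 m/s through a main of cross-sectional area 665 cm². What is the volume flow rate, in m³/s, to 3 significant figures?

Q = A·v = 0.0665 m² × 6.04 m/s = 0.402 m³/s.

Q ≈ 0.402 m³/s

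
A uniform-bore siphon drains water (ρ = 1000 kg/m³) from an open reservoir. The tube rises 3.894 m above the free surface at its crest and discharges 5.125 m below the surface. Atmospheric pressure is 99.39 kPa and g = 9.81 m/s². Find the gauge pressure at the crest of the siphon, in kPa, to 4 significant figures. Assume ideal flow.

P_gauge = -88.48 kPa

The outlet speed comes from Torricelli: v = √(2g·5.125) = 10.03 m/s.
The bore is uniform, so the speed at the crest is the same v. Bernoulli surface→crest: P_atm = P_top + ½ρv² + ρg·h_top.
P_top = 99390 − ½·1000·10.03² − 1000·9.81·3.894 = 10910 Pa. So P_gauge = P_top − P_atm = -88480 Pa.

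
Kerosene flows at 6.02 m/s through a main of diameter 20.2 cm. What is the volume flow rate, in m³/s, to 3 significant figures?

Q = 0.193 m³/s

Q = A·v = 0.0320 m² × 6.02 m/s = 0.193 m³/s.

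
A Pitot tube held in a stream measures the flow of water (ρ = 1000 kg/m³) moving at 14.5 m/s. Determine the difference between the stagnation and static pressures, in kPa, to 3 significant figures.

ΔP = 105 kPa

At the stagnation point the flow is brought to rest, so Bernoulli gives P_stag − P_static = ½ρv².
ΔP = ½·1000·14.5² = 105000 Pa.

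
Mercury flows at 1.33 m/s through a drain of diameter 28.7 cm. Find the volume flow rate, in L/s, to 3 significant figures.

Q ≈ 86.0 L/s

Q = A·v = 0.0647 m² × 1.33 m/s = 0.0860 m³/s.
Converting: 0.0860 m³/s × 1000 = 86.0 L/s.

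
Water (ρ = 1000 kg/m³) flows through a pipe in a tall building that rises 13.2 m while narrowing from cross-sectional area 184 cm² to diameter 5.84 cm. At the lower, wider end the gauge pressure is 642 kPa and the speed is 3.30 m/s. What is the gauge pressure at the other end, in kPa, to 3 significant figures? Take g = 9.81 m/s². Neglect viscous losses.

Continuity gives A₁v₁ = A₂v₂, so v₂ = (184 cm²)/(26.8 cm²) × 3.30 m/s = 22.7 m/s.
Bernoulli: P₁ + ½ρv₁² + ρg h₁ = P₂ + ½ρv₂² + ρg h₂, so P₂ = P₁ + ½ρ(v₁² − v₂²) − ρg(h₂ − h₁).
P₂ = 642000 + ½·1000·(3.30² − 22.7²) − 1000·9.81·(+13.2) = 642000 + (-251000) − (129000) = 261000 Pa.

P₂ = 261 kPa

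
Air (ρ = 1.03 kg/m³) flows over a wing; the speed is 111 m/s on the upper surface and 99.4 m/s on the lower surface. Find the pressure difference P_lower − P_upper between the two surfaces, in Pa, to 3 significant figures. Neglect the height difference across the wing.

Bernoulli (same height): P_lower − P_upper = ½ρ(v_upper² − v_lower²).
ΔP = ½·1.03·(111² − 99.4²) = 1260 Pa.

ΔP ≈ 1260 Pa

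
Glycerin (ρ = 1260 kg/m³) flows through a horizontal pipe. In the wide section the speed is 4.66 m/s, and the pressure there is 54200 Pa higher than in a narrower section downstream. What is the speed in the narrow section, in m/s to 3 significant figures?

v₂ = 10.4 m/s

Horizontal Bernoulli: P₁ + ½ρv₁² = P₂ + ½ρv₂², so v₂² = v₁² + 2(P₁ − P₂)/ρ.
v₂ = √(4.66² + 2·54200/1260) = √(21.7 + 86.0) = 10.4 m/s.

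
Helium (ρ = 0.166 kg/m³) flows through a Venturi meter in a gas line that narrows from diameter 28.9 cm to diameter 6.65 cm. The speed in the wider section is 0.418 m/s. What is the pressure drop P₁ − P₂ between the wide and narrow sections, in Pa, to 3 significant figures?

ΔP ≈ 5.16 Pa

Continuity gives A₁v₁ = A₂v₂, so v₂ = (656 cm²)/(34.7 cm²) × 0.418 m/s = 7.89 m/s.
Bernoulli (h₁ = h₂): P₁ − P₂ = ½ρ(v₂² − v₁²).
P₁ − P₂ = ½·0.166·(7.89² − 0.418²) = ½·0.166·62.1 = 5.16 Pa.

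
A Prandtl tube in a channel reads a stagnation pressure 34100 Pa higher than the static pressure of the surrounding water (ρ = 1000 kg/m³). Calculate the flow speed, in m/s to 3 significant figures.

v ≈ 8.26 m/s

The dynamic pressure equals the rise in static pressure at the stagnation point: ΔP = ½ρv².
v = √(2ΔP/ρ) = √(2·34100/1000) = 8.26 m/s.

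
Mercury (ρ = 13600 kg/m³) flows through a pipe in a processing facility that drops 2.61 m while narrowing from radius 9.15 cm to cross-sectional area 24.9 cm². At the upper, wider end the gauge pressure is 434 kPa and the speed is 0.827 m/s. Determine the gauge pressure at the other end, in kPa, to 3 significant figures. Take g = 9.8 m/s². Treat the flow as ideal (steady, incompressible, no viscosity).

The volume flow rate is constant, so v₂ = (A₁/A₂)v₁ = (263/24.9)·0.827 = 8.74 m/s.
Energy conservation along the streamline gives P₂ = P₁ − ½ρ(v₂² − v₁²) − ρg(h₂ − h₁).
P₂ = 434000 + ½·13600·(0.827² − 8.74²) − 13600·9.8·(−2.61) = 434000 + (-514000) − (-348000) = 268000 Pa.

268 kPa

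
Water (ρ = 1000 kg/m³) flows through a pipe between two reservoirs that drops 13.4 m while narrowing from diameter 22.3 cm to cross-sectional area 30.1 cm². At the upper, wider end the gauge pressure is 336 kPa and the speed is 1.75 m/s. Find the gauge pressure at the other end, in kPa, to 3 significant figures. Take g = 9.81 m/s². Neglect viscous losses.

P₂ ≈ 211 kPa

By continuity, v₂ = v₁·A₁/A₂ = 1.75·(391/30.1) = 22.7 m/s.
Bernoulli: P₁ + ½ρv₁² + ρg h₁ = P₂ + ½ρv₂² + ρg h₂, so P₂ = P₁ + ½ρ(v₁² − v₂²) − ρg(h₂ − h₁).
P₂ = 336000 + ½·1000·(1.75² − 22.7²) − 1000·9.81·(−13.4) = 336000 + (-256000) − (-131000) = 211000 Pa.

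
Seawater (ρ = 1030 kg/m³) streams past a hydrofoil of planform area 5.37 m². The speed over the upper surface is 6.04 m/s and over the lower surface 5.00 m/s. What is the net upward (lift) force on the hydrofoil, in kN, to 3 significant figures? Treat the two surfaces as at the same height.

From P + ½ρv² = const at equal height, P_low − P_up = ½ρ(v_up² − v_low²).
ΔP = ½·1030·(6.04² − 5.00²) = 5910 Pa.
Lift = ΔP · A = 5910 × 5.37 = 31800 N.

31.8 kN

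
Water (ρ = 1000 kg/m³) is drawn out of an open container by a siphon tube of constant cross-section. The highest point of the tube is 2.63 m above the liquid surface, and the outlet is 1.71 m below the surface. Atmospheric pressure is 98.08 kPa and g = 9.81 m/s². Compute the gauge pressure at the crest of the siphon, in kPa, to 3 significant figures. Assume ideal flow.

From the surface to the outlet (both open to atmosphere, surface at rest): v = √(2g·h_out) = √(2·9.81·1.71) = 5.79 m/s.
Continuity keeps v the same throughout the tube; from surface to crest, P_atm + 0 = P_top + ½ρv² + ρg·h_top.
P_top = 98080 − ½·1000·5.79² − 1000·9.81·2.63 = 55500 Pa. So P_gauge = P_top − P_atm = -42600 Pa.

P_gauge ≈ -42.6 kPa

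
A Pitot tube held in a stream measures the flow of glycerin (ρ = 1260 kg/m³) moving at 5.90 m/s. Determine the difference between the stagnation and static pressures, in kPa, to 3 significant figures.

The dynamic pressure equals the rise in static pressure at the stagnation point: ΔP = ½ρv².
ΔP = ½·1260·5.90² = 21900 Pa.

ΔP ≈ 21.9 kPa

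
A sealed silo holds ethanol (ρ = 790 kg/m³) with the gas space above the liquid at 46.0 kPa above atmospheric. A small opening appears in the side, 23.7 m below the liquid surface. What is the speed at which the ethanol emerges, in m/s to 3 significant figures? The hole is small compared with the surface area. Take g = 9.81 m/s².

Take point 1 at the surface (v₁ ≈ 0) and point 2 at the hole (at atmospheric pressure). Bernoulli: P₁ + ρg h = P_atm + ½ρv₂².
With P₁ − P_atm = 46000 Pa, v₂ = √(2gh + 2ΔP/ρ) = √(2·9.81·23.7 + 2·46000/790) = 24.1 m/s.

v ≈ 24.1 m/s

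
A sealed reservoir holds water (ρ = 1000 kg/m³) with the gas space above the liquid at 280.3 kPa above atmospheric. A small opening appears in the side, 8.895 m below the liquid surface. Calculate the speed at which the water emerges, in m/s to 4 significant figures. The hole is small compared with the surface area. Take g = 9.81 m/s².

Take point 1 at the surface (v₁ ≈ 0) and point 2 at the hole (at atmospheric pressure). Bernoulli: P₁ + ρg h = P_atm + ½ρv₂².
With P₁ − P_atm = 280300 Pa, v₂ = √(2gh + 2ΔP/ρ) = √(2·9.81·8.895 + 2·280300/1000) = 27.11 m/s.

27.11 m/s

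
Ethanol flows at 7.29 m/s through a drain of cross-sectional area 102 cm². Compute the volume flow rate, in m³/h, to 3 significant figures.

Q ≈ 268 m³/h

Q = A·v = 0.0102 m² × 7.29 m/s = 0.0744 m³/s.
Converting: 0.0744 m³/s × 3600 = 268 m³/h.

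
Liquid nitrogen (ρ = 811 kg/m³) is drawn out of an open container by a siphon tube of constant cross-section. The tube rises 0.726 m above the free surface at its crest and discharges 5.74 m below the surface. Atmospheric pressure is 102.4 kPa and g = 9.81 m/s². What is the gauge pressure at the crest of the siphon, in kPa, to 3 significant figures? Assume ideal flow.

-51.4 kPa

From the surface to the outlet (both open to atmosphere, surface at rest): v = √(2g·h_out) = √(2·9.81·5.74) = 10.6 m/s.
The bore is uniform, so the speed at the crest is the same v. Bernoulli surface→crest: P_atm = P_top + ½ρv² + ρg·h_top.
P_top = 102400 − ½·811·10.6² − 811·9.81·0.726 = 51000 Pa. So P_gauge = P_top − P_atm = -51400 Pa.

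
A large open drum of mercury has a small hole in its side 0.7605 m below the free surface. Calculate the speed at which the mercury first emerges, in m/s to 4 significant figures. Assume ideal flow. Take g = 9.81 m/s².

v ≈ 3.863 m/s

Torricelli's result v = √(2gh) gives v = √(2·9.81·0.7605) = 3.863 m/s.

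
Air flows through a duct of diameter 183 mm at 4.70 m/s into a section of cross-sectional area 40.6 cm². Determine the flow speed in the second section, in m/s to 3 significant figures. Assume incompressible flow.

By continuity, v₂ = v₁·A₁/A₂ = 4.70·(263/40.6) = 30.4 m/s.

v₂ ≈ 30.4 m/s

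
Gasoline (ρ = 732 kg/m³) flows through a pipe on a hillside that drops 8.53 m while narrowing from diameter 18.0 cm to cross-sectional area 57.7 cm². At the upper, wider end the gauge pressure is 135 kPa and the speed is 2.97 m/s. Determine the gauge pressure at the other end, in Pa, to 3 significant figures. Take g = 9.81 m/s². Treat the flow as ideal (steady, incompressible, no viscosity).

137000 Pa

The volume flow rate is constant, so v₂ = (A₁/A₂)v₁ = (254/57.7)·2.97 = 13.1 m/s.
Applying Bernoulli between the two ends and solving for P₂: P₂ = P₁ + ½ρ(v₁² − v₂²) − ρgΔh.
P₂ = 135000 + ½·732·(2.97² − 13.1²) − 732·9.81·(−8.53) = 135000 + (-59600) − (-61300) = 137000 Pa.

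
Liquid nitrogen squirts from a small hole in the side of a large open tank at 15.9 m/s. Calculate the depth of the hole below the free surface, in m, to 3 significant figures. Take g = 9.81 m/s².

Inverting v = √(2gh) gives h = v² / 2g.
h = 15.9²/(2·9.81) = 253/19.62 = 12.9 m.

h = 12.9 m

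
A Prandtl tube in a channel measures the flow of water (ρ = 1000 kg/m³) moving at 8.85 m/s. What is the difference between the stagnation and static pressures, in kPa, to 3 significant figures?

Bernoulli between the free stream and the stagnation point: ½ρv² = P_stag − P_static.
ΔP = ½·1000·8.85² = 39200 Pa.

ΔP = 39.2 kPa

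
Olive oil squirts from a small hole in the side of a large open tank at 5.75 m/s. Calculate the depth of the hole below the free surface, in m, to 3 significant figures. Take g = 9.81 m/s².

h ≈ 1.69 m

For a small hole in a large open tank, ½v² = gh, giving h = v²/(2g).
h = 5.75²/(2·9.81) = 33.1/19.62 = 1.69 m.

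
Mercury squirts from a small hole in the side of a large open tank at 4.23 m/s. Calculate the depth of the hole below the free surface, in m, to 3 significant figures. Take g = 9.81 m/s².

h ≈ 0.912 m

Inverting v = √(2gh) gives h = v² / 2g.
h = 4.23²/(2·9.81) = 17.9/19.62 = 0.912 m.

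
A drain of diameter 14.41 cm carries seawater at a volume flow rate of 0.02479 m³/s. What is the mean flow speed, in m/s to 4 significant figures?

v ≈ 1.520 m/s

Q = 0.02479 m³/s = 0.02479 m³/s.
v = Q/A = 0.02479 / 0.01631 = 1.520 m/s.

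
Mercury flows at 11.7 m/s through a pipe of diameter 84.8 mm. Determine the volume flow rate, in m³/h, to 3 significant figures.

Q ≈ 238 m³/h

Q = A·v = 0.00565 m² × 11.7 m/s = 0.0661 m³/s.
Converting: 0.0661 m³/s × 3600 = 238 m³/h.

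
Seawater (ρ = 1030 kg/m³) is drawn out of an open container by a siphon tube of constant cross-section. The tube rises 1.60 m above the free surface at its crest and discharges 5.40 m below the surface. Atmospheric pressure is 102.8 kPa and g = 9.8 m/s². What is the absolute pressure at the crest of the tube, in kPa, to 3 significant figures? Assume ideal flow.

P_top = 32.1 kPa

Bernoulli surface→outlet gives ½v² = g·h_out, so v = √(2·9.8·5.40) = 10.3 m/s.
The bore is uniform, so the speed at the crest is the same v. Bernoulli surface→crest: P_atm = P_top + ½ρv² + ρg·h_top.
P_top = 102800 − ½·1030·10.3² − 1030·9.8·1.60 = 32100 Pa.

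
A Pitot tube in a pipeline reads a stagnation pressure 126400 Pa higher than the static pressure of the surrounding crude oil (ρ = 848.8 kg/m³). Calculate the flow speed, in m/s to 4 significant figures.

v ≈ 17.26 m/s

Bernoulli between the free stream and the stagnation point: ½ρv² = P_stag − P_static.
v = √(2ΔP/ρ) = √(2·126400/848.8) = 17.26 m/s.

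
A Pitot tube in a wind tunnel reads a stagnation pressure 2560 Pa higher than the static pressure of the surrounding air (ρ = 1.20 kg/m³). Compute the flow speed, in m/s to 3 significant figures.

At the stagnation point the flow is brought to rest, so Bernoulli gives P_stag − P_static = ½ρv².
v = √(2ΔP/ρ) = √(2·2560/1.20) = 65.3 m/s.

v = 65.3 m/s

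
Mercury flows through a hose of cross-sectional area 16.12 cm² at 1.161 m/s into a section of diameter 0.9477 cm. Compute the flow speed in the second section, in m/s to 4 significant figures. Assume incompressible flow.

By continuity, v₂ = v₁·A₁/A₂ = 1.161·(16.12/0.7054) = 26.53 m/s.

v₂ = 26.53 m/s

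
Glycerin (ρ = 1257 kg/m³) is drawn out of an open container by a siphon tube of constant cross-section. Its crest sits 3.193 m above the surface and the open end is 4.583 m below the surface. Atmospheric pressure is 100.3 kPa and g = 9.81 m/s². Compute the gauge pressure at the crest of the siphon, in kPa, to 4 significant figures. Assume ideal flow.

-95.89 kPa

From the surface to the outlet (both open to atmosphere, surface at rest): v = √(2g·h_out) = √(2·9.81·4.583) = 9.483 m/s.
Continuity keeps v the same throughout the tube; from surface to crest, P_atm + 0 = P_top + ½ρv² + ρg·h_top.
P_top = 100300 − ½·1257·9.483² − 1257·9.81·3.193 = 4413 Pa. So P_gauge = P_top − P_atm = -95890 Pa.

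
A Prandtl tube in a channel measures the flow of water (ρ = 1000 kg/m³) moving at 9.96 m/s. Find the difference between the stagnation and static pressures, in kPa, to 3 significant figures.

ΔP = 49.6 kPa

Bernoulli between the free stream and the stagnation point: ½ρv² = P_stag − P_static.
ΔP = ½·1000·9.96² = 49600 Pa.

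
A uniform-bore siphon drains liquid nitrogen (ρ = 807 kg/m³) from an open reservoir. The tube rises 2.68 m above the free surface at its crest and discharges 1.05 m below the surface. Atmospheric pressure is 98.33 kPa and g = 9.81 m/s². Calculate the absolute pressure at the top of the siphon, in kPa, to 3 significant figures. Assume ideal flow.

P_top = 68.8 kPa

Bernoulli surface→outlet gives ½v² = g·h_out, so v = √(2·9.81·1.05) = 4.54 m/s.
With constant cross-section the crest speed equals v; applying Bernoulli from the surface up to the crest, P_top = P_atm − ½ρv² − ρg·h_top.
P_top = 98330 − ½·807·4.54² − 807·9.81·2.68 = 68800 Pa.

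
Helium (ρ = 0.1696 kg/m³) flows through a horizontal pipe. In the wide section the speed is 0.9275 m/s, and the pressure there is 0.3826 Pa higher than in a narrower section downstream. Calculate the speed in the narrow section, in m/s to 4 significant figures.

Along the level pipe P + ½ρv² is conserved, hence v₂² = v₁² + 2(P₁ − P₂)/ρ.
v₂ = √(0.9275² + 2·0.3826/0.1696) = √(0.8603 + 4.512) = 2.318 m/s.

v₂ ≈ 2.318 m/s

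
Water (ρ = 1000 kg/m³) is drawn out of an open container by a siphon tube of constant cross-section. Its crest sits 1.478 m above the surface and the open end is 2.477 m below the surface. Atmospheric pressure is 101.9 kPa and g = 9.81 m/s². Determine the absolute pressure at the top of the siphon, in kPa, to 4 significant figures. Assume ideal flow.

Bernoulli surface→outlet gives ½v² = g·h_out, so v = √(2·9.81·2.477) = 6.971 m/s.
Continuity keeps v the same throughout the tube; from surface to crest, P_atm + 0 = P_top + ½ρv² + ρg·h_top.
P_top = 101900 − ½·1000·6.971² − 1000·9.81·1.478 = 63100 Pa.

P_top = 63.10 kPa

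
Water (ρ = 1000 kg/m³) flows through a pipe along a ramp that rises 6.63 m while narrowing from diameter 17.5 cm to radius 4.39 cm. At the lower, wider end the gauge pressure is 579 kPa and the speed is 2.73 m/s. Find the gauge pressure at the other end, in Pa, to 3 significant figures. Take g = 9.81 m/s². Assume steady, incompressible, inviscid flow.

Continuity gives A₁v₁ = A₂v₂, so v₂ = (241 cm²)/(60.5 cm²) × 2.73 m/s = 10.8 m/s.
Bernoulli: P₁ + ½ρv₁² + ρg h₁ = P₂ + ½ρv₂² + ρg h₂, so P₂ = P₁ + ½ρ(v₁² − v₂²) − ρg(h₂ − h₁).
P₂ = 579000 + ½·1000·(2.73² − 10.8²) − 1000·9.81·(+6.63) = 579000 + (-55100) − (65000) = 459000 Pa.

P₂ = 459000 Pa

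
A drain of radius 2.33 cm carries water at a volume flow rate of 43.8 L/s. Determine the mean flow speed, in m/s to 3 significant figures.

25.7 m/s

Q = 43.8 L/s = 0.0438 m³/s.
v = Q/A = 0.0438 / 0.00171 = 25.7 m/s.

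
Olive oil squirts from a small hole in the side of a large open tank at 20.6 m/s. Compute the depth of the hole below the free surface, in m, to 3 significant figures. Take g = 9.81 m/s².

h = 21.6 m

For a small hole in a large open tank, ½v² = gh, giving h = v²/(2g).
h = 20.6²/(2·9.81) = 424/19.62 = 21.6 m.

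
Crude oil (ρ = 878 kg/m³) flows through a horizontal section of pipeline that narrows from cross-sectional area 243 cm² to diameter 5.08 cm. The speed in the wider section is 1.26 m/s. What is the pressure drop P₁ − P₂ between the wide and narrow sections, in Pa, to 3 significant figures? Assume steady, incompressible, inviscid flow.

ΔP = 99500 Pa

By continuity, v₂ = v₁·A₁/A₂ = 1.26·(243/20.3) = 15.1 m/s.
Along the horizontal streamline, P + ½ρv² is constant.
P₁ − P₂ = ½·878·(15.1² − 1.26²) = ½·878·227 = 99500 Pa.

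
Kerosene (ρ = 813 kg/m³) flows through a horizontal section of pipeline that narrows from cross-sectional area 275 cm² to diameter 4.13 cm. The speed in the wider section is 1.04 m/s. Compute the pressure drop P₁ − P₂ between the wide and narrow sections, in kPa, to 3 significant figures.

Continuity gives A₁v₁ = A₂v₂, so v₂ = (275 cm²)/(13.4 cm²) × 1.04 m/s = 21.3 m/s.
With no height change, Bernoulli's equation is P₁ + ½ρv₁² = P₂ + ½ρv₂².
P₁ − P₂ = ½·813·(21.3² − 1.04²) = ½·813·455 = 185000 Pa.

185 kPa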